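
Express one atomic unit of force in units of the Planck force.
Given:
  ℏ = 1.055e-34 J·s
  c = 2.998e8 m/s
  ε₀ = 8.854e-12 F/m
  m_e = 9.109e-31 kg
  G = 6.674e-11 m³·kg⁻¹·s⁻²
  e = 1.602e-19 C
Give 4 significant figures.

6.791e-52

atomic unit of force: F_au = E_h/a₀ = m_e²e⁶/((4πε₀)³ℏ⁴) = 8.220e-8 N
Planck force: F_P = c⁴/G = 1.210e44 N
ratio = 8.220e-8 / 1.210e44 = 6.791e-52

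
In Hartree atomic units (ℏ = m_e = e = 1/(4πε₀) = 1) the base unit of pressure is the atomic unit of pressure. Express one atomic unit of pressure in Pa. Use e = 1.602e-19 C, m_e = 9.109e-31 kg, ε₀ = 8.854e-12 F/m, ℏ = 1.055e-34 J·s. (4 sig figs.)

2.929e13 Pa

P_au = E_h/a₀³ = m_e⁴e¹⁰/((4πε₀)⁵ℏ⁸)
E_h = 4.354e-18 J
a₀ = 5.297e-11 m
E_h/a₀³ = 2.929e13 Pa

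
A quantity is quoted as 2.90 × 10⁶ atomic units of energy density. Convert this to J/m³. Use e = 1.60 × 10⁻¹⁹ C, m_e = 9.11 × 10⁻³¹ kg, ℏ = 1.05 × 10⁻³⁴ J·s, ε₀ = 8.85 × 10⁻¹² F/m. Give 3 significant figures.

8.74 × 10¹⁹ J/m³

One atomic unit of energy density: u_au = E_h/a₀³ = m_e⁴e¹⁰/((4πε₀)⁵ℏ⁸) = 3.01 × 10¹³ J/m³.
2.90 × 10⁶ × 3.01 × 10¹³ J/m³ = 8.74 × 10¹⁹ J/m³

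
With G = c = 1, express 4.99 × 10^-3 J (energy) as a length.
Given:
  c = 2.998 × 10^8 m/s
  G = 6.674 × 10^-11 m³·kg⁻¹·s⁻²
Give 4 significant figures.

Energy → length via G/c⁴.
4.99 × 10^-3 J × (G/c⁴) = 4.122 × 10^-47 m

4.122 × 10^-47 m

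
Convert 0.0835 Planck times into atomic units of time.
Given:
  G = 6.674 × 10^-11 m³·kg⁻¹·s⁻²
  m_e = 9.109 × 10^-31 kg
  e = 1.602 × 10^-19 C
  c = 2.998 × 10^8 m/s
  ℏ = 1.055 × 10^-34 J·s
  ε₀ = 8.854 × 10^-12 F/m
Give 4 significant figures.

Planck time: t_P = √(ℏG/c⁵) = 5.392 × 10^-44 s
atomic unit of time: τ_au = (4πε₀)²ℏ³/(m_e e⁴) = 2.423 × 10^-17 s
0.0835 × 5.392 × 10^-44 / 2.423 × 10^-17 = 1.858 × 10^-28

1.858 × 10^-28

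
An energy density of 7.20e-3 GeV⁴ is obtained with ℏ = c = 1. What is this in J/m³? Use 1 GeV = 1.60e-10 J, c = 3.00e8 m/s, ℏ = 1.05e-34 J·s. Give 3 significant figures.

[E]/[L]³ = [E]⁴/(ℏc)³; restore (ℏc)⁻³.
1 GeV⁴ → 1/(ℏc)³ × (1 GeV in J)⁴ = 2.10e37 J/m³.
Result: 7.20e-3 × 2.10e37 = 1.51e35 J/m³.

1.51e35 J/m³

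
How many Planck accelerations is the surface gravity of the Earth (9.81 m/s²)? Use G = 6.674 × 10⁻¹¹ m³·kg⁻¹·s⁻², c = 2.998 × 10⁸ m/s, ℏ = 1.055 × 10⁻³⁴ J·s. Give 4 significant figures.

1.764 × 10⁻⁵¹

Planck acceleration: a_P = √(c⁷/(ℏG)) = 5.560 × 10⁵¹ m/s².
9.81 / 5.560 × 10⁵¹ = 1.764 × 10⁻⁵¹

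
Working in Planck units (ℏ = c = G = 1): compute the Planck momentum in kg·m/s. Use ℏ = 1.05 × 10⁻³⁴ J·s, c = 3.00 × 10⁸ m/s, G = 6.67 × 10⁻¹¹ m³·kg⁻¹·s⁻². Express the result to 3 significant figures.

6.52 kg·m/s

Dimensional analysis gives p_P = √(ℏc³/G).
  = √(42.5)
  = 6.52 kg·m/s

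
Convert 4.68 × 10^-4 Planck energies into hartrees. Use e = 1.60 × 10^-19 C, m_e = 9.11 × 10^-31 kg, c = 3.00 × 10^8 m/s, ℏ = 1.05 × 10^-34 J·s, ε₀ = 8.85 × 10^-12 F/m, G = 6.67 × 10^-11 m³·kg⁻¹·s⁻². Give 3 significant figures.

Planck energy: E_P = √(ℏc⁵/G) = 1.96 × 10^9 J
hartree: E_h = m_e e⁴/(4πε₀ℏ)² = 4.38 × 10^-18 J
4.68 × 10^-4 × 1.96 × 10^9 / 4.38 × 10^-18 = 2.09 × 10^23

2.09 × 10^23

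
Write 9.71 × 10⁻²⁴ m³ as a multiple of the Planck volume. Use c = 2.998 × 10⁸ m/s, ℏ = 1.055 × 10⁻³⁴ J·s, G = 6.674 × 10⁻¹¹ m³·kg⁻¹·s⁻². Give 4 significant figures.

2.299 × 10⁸¹

Planck volume: V_P = (ℏG/c³)^(3/2) = 4.224 × 10⁻¹⁰⁵ m³.
9.71 × 10⁻²⁴ / 4.224 × 10⁻¹⁰⁵ = 2.299 × 10⁸¹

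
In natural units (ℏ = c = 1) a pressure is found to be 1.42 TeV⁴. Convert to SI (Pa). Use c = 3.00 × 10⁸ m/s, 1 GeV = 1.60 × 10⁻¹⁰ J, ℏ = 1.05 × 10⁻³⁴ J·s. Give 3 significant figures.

Pressure is [E]/[L]³ = [E]⁴/(ℏc)³.
1 GeV⁴ → 1/(ℏc)³ × (1 GeV in J)⁴ = 2.10 × 10³⁷ Pa.
Convert the energy scale: 1.42 TeV⁴ = 1.42 × 10¹² GeV⁴.
Result: 1.42 × 10¹² × 2.10 × 10³⁷ = 2.98 × 10⁴⁹ Pa.

2.98 × 10⁴⁹ Pa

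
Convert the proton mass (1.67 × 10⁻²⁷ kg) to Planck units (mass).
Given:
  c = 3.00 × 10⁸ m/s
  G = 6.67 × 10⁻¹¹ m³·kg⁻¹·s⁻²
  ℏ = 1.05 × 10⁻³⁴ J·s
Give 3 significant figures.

Planck mass: m_P = √(ℏc/G) = 2.17 × 10⁻⁸ kg.
1.67 × 10⁻²⁷ / 2.17 × 10⁻⁸ = 7.68 × 10⁻²⁰

7.68 × 10⁻²⁰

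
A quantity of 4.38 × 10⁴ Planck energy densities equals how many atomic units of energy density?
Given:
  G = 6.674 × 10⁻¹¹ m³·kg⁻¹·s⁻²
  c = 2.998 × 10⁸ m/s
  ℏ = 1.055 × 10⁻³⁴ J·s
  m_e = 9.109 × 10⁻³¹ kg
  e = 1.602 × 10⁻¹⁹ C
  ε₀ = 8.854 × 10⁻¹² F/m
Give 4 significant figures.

Planck energy density: u_P = c⁷/(ℏG²) = 4.632 × 10¹¹³ J/m³
atomic unit of energy density: u_au = E_h/a₀³ = m_e⁴e¹⁰/((4πε₀)⁵ℏ⁸) = 2.929 × 10¹³ J/m³
4.38 × 10⁴ × 4.632 × 10¹¹³ / 2.929 × 10¹³ = 6.927 × 10¹⁰⁴

6.927 × 10¹⁰⁴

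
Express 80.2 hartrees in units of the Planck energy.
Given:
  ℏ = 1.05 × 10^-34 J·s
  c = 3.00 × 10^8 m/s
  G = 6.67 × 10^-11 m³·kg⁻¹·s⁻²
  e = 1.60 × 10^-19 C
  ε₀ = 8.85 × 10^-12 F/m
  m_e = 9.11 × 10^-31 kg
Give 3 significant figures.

1.80 × 10^-25

hartree: E_h = m_e e⁴/(4πε₀ℏ)² = 4.38 × 10^-18 J
Planck energy: E_P = √(ℏc⁵/G) = 1.96 × 10^9 J
80.2 × 4.38 × 10^-18 / 1.96 × 10^9 = 1.80 × 10^-25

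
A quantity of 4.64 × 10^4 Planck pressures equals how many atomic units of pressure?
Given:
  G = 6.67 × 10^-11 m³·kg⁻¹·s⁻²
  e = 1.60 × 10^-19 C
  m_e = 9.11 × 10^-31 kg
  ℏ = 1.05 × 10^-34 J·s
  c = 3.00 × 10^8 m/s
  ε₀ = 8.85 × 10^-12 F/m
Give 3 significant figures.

Planck pressure: p_P = c⁷/(ℏG²) = 4.68 × 10^113 Pa
atomic unit of pressure: P_au = E_h/a₀³ = m_e⁴e¹⁰/((4πε₀)⁵ℏ⁸) = 3.01 × 10^13 Pa
4.64 × 10^4 × 4.68 × 10^113 / 3.01 × 10^13 = 7.21 × 10^104

7.21 × 10^104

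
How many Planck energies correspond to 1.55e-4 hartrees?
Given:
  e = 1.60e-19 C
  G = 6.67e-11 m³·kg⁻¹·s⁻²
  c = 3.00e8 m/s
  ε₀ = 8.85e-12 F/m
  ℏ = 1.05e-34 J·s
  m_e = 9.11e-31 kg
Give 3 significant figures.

3.47e-31

hartree: E_h = m_e e⁴/(4πε₀ℏ)² = 4.38e-18 J
Planck energy: E_P = √(ℏc⁵/G) = 1.96e9 J
1.55e-4 × 4.38e-18 / 1.96e9 = 3.47e-31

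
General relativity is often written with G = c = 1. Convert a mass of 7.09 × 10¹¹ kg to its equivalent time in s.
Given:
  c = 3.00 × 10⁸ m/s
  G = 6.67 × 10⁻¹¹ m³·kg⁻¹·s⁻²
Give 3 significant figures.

Mass → time via G/c³.
7.09 × 10¹¹ kg × (G/c³) = 1.75 × 10⁻²⁴ s

1.75 × 10⁻²⁴ s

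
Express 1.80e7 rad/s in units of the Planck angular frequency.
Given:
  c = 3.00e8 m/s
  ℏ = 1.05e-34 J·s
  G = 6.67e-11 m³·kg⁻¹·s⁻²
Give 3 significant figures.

Planck angular frequency: ω_P = √(c⁵/(ℏG)) = 1.86e43 rad/s.
1.80e7 / 1.86e43 = 9.66e-37

9.66e-37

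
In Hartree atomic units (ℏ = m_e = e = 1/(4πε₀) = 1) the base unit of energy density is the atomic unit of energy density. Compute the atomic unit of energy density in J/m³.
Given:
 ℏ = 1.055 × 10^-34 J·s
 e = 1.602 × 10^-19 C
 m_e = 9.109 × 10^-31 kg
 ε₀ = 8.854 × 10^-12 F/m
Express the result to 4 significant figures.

u_au = E_h/a₀³ = m_e⁴e¹⁰/((4πε₀)⁵ℏ⁸)
E_h = 4.354 × 10^-18 J
a₀ = 5.297 × 10^-11 m
E_h/a₀³ = 2.929 × 10^13 J/m³

2.929 × 10^13 J/m³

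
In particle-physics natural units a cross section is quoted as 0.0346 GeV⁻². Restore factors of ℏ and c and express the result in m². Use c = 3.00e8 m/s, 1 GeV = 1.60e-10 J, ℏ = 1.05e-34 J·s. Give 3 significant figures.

Area is [L]² = [E]⁻²·(ℏc)²; restore (ℏc)².
1 GeV⁻² → (ℏc)² × (1 GeV in J)⁻² = 3.88e-32 m².
Result: 0.0346 × 3.88e-32 = 1.34e-33 m².

1.34e-33 m²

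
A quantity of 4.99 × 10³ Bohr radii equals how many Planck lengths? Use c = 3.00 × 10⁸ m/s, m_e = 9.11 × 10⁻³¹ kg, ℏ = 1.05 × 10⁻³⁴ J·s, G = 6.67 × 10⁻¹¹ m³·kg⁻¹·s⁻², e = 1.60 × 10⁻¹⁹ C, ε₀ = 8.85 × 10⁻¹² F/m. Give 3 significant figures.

Bohr radius: a₀ = 4πε₀ℏ²/(m_e e²) = 5.26 × 10⁻¹¹ m
Planck length: ℓ_P = √(ℏG/c³) = 1.61 × 10⁻³⁵ m
4.99 × 10³ × 5.26 × 10⁻¹¹ / 1.61 × 10⁻³⁵ = 1.63 × 10²⁸

1.63 × 10²⁸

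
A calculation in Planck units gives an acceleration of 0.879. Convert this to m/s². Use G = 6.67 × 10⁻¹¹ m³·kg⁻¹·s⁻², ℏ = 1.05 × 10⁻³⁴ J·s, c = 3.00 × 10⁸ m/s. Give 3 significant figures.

One Planck acceleration: a_P = √(c⁷/(ℏG)) = 5.59 × 10⁵¹ m/s².
0.879 × 5.59 × 10⁵¹ m/s² = 4.91 × 10⁵¹ m/s²

4.91 × 10⁵¹ m/s²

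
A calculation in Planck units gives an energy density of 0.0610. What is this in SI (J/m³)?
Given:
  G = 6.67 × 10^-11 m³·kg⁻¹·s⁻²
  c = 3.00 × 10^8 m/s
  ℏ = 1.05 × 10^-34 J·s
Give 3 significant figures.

One Planck energy density: u_P = c⁷/(ℏG²) = 4.68 × 10^113 J/m³.
0.0610 × 4.68 × 10^113 J/m³ = 2.86 × 10^112 J/m³

2.86 × 10^112 J/m³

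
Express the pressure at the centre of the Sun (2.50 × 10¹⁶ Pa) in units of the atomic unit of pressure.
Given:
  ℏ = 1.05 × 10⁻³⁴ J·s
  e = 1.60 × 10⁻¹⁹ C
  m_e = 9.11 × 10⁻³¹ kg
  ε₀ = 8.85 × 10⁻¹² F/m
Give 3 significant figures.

atomic unit of pressure: P_au = E_h/a₀³ = m_e⁴e¹⁰/((4πε₀)⁵ℏ⁸) = 3.01 × 10¹³ Pa.
2.50 × 10¹⁶ / 3.01 × 10¹³ = 830

830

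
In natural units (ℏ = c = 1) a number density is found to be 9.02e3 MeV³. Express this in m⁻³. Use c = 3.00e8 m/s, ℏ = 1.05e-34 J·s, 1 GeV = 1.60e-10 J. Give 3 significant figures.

1.18e42 m⁻³

Number density is [L]⁻³ = [E]³/(ℏc)³.
1 GeV³ → 1/(ℏc)³ × (1 GeV in J)³ = 1.31e47 m⁻³.
Convert the energy scale: 9.02e3 MeV³ = 9.02e-6 GeV³.
Result: 9.02e-6 × 1.31e47 = 1.18e42 m⁻³.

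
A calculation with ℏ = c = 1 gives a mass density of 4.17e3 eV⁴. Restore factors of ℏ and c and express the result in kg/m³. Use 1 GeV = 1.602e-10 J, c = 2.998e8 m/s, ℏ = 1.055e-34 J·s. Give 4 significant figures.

Mass density is [E]/(c²[L]³) = [E]⁴/(ℏ³c⁵).
1 GeV⁴ → 1/(ℏ³c⁵) × (1 GeV in J)⁴ = 2.316e20 kg/m³.
Convert the energy scale: 4.17e3 eV⁴ = 4.17e-33 GeV⁴.
Result: 4.17e-33 × 2.316e20 = 9.658e-13 kg/m³.

9.658e-13 kg/m³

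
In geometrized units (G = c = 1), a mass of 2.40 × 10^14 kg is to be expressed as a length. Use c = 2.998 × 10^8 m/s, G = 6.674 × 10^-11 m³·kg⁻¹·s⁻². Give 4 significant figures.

In G = c = 1 units mass has dimensions of length; the conversion factor is G/c².
2.40 × 10^14 kg × (G/c²) = 1.782 × 10^-13 m

1.782 × 10^-13 m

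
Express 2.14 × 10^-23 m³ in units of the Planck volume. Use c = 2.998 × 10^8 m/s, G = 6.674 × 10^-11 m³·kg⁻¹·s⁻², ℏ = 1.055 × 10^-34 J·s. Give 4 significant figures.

5.066 × 10^81

Planck volume: V_P = (ℏG/c³)^(3/2) = 4.224 × 10^-105 m³.
2.14 × 10^-23 / 4.224 × 10^-105 = 5.066 × 10^81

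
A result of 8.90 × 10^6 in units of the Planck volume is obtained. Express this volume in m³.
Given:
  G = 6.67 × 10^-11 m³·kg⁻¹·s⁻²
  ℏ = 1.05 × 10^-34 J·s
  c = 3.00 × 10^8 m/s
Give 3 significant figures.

One Planck volume: V_P = (ℏG/c³)^(3/2) = 4.18 × 10^-105 m³.
8.90 × 10^6 × 4.18 × 10^-105 m³ = 3.72 × 10^-98 m³

3.72 × 10^-98 m³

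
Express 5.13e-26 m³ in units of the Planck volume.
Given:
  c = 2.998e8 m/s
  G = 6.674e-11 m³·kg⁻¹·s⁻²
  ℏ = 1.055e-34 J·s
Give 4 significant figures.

1.215e79

Planck volume: V_P = (ℏG/c³)^(3/2) = 4.224e-105 m³.
5.13e-26 / 4.224e-105 = 1.215e79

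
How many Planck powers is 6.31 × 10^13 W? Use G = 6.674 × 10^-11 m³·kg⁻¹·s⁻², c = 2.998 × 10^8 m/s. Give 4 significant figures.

Planck power: P_P = c⁵/G = 3.629 × 10^52 W.
6.31 × 10^13 / 3.629 × 10^52 = 1.739 × 10^-39

1.739 × 10^-39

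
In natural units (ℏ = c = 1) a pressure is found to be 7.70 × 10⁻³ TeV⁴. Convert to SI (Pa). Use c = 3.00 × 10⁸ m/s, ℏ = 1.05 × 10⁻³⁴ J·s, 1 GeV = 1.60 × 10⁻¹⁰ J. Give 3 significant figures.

Pressure is [E]/[L]³ = [E]⁴/(ℏc)³.
1 GeV⁴ → 1/(ℏc)³ × (1 GeV in J)⁴ = 2.10 × 10³⁷ Pa.
Convert the energy scale: 7.70 × 10⁻³ TeV⁴ = 7.70 × 10⁹ GeV⁴.
Result: 7.70 × 10⁹ × 2.10 × 10³⁷ = 1.61 × 10⁴⁷ Pa.

1.61 × 10⁴⁷ Pa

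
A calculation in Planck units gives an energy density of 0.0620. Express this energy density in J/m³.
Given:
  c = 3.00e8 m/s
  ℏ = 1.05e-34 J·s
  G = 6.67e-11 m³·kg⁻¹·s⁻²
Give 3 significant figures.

One Planck energy density: u_P = c⁷/(ℏG²) = 4.68e113 J/m³.
0.0620 × 4.68e113 J/m³ = 2.90e112 J/m³

2.90e112 J/m³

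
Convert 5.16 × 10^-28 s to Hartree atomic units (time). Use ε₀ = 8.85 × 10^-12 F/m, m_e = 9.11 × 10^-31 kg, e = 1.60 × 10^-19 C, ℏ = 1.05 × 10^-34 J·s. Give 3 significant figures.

atomic unit of time: τ_au = (4πε₀)²ℏ³/(m_e e⁴) = 2.40 × 10^-17 s.
5.16 × 10^-28 / 2.40 × 10^-17 = 2.15 × 10^-11

2.15 × 10^-11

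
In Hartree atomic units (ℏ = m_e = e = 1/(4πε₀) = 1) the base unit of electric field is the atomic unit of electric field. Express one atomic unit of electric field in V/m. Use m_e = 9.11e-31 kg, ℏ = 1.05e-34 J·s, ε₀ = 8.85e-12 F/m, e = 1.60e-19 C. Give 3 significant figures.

5.20e11 V/m

E_au = E_h/(e a₀) = m_e²e⁵/((4πε₀)³ℏ⁴)
E_h = 4.38e-18 J
a₀ = 5.26e-11 m
E_h/(e·a₀) = 5.20e11 V/m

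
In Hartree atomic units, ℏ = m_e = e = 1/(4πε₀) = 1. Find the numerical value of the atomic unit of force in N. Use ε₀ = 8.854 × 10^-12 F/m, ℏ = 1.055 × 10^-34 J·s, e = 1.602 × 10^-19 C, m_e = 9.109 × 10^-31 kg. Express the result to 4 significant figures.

8.220 × 10^-8 N

From ℏ = m_e = e = 1/(4πε₀) = 1 the force scale is F_au = E_h/a₀ = m_e²e⁶/((4πε₀)³ℏ⁴).
E_h = 4.354 × 10^-18 J
a₀ = 5.297 × 10^-11 m
E_h/a₀ = 8.220 × 10^-8 N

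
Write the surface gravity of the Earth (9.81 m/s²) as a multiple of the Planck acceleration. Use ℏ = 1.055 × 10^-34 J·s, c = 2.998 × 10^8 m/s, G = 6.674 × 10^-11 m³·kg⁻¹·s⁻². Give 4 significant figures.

1.764 × 10^-51

Planck acceleration: a_P = √(c⁷/(ℏG)) = 5.560 × 10^51 m/s².
9.81 / 5.560 × 10^51 = 1.764 × 10^-51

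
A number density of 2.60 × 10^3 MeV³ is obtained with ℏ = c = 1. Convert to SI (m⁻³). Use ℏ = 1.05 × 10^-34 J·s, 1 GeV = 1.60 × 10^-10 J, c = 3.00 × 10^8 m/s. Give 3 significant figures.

Number density is [L]⁻³ = [E]³/(ℏc)³.
1 GeV³ → 1/(ℏc)³ × (1 GeV in J)³ = 1.31 × 10^47 m⁻³.
Convert the energy scale: 2.60 × 10^3 MeV³ = 2.60 × 10^-6 GeV³.
Result: 2.60 × 10^-6 × 1.31 × 10^47 = 3.41 × 10^41 m⁻³.

3.41 × 10^41 m⁻³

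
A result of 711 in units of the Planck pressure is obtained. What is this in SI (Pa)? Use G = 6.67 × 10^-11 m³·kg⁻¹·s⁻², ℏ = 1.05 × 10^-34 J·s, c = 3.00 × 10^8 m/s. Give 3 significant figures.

3.33 × 10^116 Pa

One Planck pressure: p_P = c⁷/(ℏG²) = 4.68 × 10^113 Pa.
711 × 4.68 × 10^113 Pa = 3.33 × 10^116 Pa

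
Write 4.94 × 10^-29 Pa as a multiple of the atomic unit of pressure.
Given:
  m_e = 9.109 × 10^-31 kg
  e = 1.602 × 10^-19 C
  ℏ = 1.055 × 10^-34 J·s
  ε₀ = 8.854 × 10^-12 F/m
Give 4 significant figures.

1.686 × 10^-42

atomic unit of pressure: P_au = E_h/a₀³ = m_e⁴e¹⁰/((4πε₀)⁵ℏ⁸) = 2.929 × 10^13 Pa.
4.94 × 10^-29 / 2.929 × 10^13 = 1.686 × 10^-42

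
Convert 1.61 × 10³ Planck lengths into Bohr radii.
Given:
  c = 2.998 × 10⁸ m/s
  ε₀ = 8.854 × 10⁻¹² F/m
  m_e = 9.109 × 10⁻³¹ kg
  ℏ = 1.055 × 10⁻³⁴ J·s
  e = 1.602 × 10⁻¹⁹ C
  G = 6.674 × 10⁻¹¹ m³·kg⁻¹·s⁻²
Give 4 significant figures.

Planck length: ℓ_P = √(ℏG/c³) = 1.616 × 10⁻³⁵ m
Bohr radius: a₀ = 4πε₀ℏ²/(m_e e²) = 5.297 × 10⁻¹¹ m
1.61 × 10³ × 1.616 × 10⁻³⁵ / 5.297 × 10⁻¹¹ = 4.913 × 10⁻²²

4.913 × 10⁻²²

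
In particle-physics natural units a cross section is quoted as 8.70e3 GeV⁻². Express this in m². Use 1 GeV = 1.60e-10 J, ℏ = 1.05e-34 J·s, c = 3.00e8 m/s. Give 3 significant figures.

Area is [L]² = [E]⁻²·(ℏc)²; restore (ℏc)².
1 GeV⁻² → (ℏc)² × (1 GeV in J)⁻² = 3.88e-32 m².
Result: 8.70e3 × 3.88e-32 = 3.37e-28 m².

3.37e-28 m²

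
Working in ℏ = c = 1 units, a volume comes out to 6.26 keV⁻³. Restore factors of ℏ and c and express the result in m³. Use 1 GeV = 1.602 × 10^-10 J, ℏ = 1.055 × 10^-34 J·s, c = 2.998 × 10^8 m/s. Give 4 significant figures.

Volume is [L]³ = [E]⁻³·(ℏc)³.
1 GeV⁻³ → (ℏc)³ × (1 GeV in J)⁻³ = 7.696 × 10^-48 m³.
Convert the energy scale: 6.26 keV⁻³ = 6.26 × 10^18 GeV⁻³.
Result: 6.26 × 10^18 × 7.696 × 10^-48 = 4.818 × 10^-29 m³.

4.818 × 10^-29 m³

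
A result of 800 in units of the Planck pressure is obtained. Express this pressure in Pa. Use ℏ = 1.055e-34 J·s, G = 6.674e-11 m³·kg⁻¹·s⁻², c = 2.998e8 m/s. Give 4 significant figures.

One Planck pressure: p_P = c⁷/(ℏG²) = 4.632e113 Pa.
800 × 4.632e113 Pa = 3.706e116 Pa

3.706e116 Pa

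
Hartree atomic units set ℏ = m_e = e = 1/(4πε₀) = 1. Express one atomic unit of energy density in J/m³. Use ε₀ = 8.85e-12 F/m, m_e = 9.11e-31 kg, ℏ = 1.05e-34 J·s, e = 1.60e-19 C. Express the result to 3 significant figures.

3.01e13 J/m³

The unique combination of the constants set to 1 with dimensions of energy density is u_au = E_h/a₀³ = m_e⁴e¹⁰/((4πε₀)⁵ℏ⁸).
E_h = 4.38e-18 J
a₀ = 5.26e-11 m
E_h/a₀³ = 3.01e13 J/m³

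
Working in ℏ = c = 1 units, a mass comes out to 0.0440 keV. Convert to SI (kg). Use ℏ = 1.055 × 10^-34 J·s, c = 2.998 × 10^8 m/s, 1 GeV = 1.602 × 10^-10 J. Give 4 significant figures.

7.842 × 10^-35 kg

Mass is [E]/c²; divide by c².
1 GeV → 1/c² × (1 GeV in J) = 1.782 × 10^-27 kg.
Convert the energy scale: 0.0440 keV = 4.40 × 10^-8 GeV.
Result: 4.40 × 10^-8 × 1.782 × 10^-27 = 7.842 × 10^-35 kg.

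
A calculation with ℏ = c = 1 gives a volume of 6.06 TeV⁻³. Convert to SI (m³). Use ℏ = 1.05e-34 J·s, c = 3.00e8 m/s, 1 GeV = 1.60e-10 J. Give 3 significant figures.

4.62e-56 m³

Volume is [L]³ = [E]⁻³·(ℏc)³.
1 GeV⁻³ → (ℏc)³ × (1 GeV in J)⁻³ = 7.63e-48 m³.
Convert the energy scale: 6.06 TeV⁻³ = 6.06e-9 GeV⁻³.
Result: 6.06e-9 × 7.63e-48 = 4.62e-56 m³.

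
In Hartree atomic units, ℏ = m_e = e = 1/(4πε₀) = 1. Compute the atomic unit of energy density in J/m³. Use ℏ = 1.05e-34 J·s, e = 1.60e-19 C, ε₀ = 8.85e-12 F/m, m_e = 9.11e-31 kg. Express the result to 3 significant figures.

3.01e13 J/m³

The unique combination of the constants set to 1 with dimensions of energy density is u_au = E_h/a₀³ = m_e⁴e¹⁰/((4πε₀)⁵ℏ⁸).
E_h = 4.38e-18 J
a₀ = 5.26e-11 m
E_h/a₀³ = 3.01e13 J/m³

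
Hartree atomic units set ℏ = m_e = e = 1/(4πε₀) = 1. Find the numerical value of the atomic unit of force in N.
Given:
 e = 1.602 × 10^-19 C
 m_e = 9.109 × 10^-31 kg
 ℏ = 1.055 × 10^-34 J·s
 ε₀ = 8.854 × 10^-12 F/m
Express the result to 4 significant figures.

8.220 × 10^-8 N

Dimensional analysis gives F_au = E_h/a₀ = m_e²e⁶/((4πε₀)³ℏ⁴).
E_h = 4.354 × 10^-18 J
a₀ = 5.297 × 10^-11 m
E_h/a₀ = 8.220 × 10^-8 N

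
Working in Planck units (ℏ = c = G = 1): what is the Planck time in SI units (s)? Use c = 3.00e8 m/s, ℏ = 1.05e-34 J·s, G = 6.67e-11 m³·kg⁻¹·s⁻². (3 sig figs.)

Dimensional analysis gives t_P = √(ℏG/c⁵).
  = √(2.88e-87)
  = 5.37e-44 s

5.37e-44 s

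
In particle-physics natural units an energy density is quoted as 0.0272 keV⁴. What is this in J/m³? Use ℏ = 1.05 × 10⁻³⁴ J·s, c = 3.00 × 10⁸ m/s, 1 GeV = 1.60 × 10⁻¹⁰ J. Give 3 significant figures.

[E]/[L]³ = [E]⁴/(ℏc)³; restore (ℏc)⁻³.
1 GeV⁴ → 1/(ℏc)³ × (1 GeV in J)⁴ = 2.10 × 10³⁷ J/m³.
Convert the energy scale: 0.0272 keV⁴ = 2.72 × 10⁻²⁶ GeV⁴.
Result: 2.72 × 10⁻²⁶ × 2.10 × 10³⁷ = 5.70 × 10¹¹ J/m³.

5.70 × 10¹¹ J/m³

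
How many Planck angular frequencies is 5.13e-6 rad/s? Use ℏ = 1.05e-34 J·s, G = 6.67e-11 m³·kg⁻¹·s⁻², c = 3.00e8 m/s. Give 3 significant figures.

2.75e-49

Planck angular frequency: ω_P = √(c⁵/(ℏG)) = 1.86e43 rad/s.
5.13e-6 / 1.86e43 = 2.75e-49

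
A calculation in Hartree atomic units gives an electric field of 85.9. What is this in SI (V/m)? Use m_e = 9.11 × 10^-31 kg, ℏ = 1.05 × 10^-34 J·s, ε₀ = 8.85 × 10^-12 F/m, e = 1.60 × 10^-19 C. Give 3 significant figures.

4.47 × 10^13 V/m

One atomic unit of electric field: E_au = E_h/(e a₀) = m_e²e⁵/((4πε₀)³ℏ⁴) = 5.20 × 10^11 V/m.
85.9 × 5.20 × 10^11 V/m = 4.47 × 10^13 V/m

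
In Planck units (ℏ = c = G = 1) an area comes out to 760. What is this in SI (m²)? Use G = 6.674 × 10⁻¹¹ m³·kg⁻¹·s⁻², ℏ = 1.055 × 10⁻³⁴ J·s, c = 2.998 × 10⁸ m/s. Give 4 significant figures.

One Planck area: A_P = ℏG/c³ = 2.613 × 10⁻⁷⁰ m².
760 × 2.613 × 10⁻⁷⁰ m² = 1.986 × 10⁻⁶⁷ m²

1.986 × 10⁻⁶⁷ m²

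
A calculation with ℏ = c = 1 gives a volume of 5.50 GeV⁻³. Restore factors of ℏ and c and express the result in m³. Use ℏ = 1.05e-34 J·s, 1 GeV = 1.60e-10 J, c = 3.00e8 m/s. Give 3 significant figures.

4.20e-47 m³

Volume is [L]³ = [E]⁻³·(ℏc)³.
1 GeV⁻³ → (ℏc)³ × (1 GeV in J)⁻³ = 7.63e-48 m³.
Result: 5.50 × 7.63e-48 = 4.20e-47 m³.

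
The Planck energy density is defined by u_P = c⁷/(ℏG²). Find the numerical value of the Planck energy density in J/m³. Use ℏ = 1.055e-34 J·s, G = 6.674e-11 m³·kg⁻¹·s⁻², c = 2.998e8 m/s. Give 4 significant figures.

4.632e113 J/m³

u_P = c⁷/(ℏG²)
  = 2.177e59 / 4.699e-55
  = 4.632e113 J/m³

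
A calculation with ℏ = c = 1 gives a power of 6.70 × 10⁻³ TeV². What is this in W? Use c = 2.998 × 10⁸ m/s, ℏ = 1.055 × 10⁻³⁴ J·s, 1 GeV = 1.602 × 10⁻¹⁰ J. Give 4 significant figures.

Power is [E]/[T] = [E]²/ℏ.
1 GeV² → 1/ℏ × (1 GeV in J)² = 2.433 × 10¹⁴ W.
Convert the energy scale: 6.70 × 10⁻³ TeV² = 6.70 × 10³ GeV².
Result: 6.70 × 10³ × 2.433 × 10¹⁴ = 1.630 × 10¹⁸ W.

1.630 × 10¹⁸ W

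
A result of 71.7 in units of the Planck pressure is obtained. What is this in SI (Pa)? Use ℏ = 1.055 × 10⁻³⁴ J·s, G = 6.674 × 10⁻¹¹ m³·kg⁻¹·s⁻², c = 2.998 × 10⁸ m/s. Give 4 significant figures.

3.321 × 10¹¹⁵ Pa

One Planck pressure: p_P = c⁷/(ℏG²) = 4.632 × 10¹¹³ Pa.
71.7 × 4.632 × 10¹¹³ Pa = 3.321 × 10¹¹⁵ Pa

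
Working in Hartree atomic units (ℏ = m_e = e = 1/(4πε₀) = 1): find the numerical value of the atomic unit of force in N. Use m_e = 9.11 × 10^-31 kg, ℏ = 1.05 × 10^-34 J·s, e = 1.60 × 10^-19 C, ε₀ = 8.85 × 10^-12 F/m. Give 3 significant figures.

From ℏ = m_e = e = 1/(4πε₀) = 1 the force scale is F_au = E_h/a₀ = m_e²e⁶/((4πε₀)³ℏ⁴).
E_h = 4.38 × 10^-18 J
a₀ = 5.26 × 10^-11 m
E_h/a₀ = 8.33 × 10^-8 N

8.33 × 10^-8 N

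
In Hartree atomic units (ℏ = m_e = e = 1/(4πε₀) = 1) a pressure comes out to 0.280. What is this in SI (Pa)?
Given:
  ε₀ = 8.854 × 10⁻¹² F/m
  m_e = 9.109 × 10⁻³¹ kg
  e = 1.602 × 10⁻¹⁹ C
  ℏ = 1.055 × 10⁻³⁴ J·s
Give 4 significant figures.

8.202 × 10¹² Pa

One atomic unit of pressure: P_au = E_h/a₀³ = m_e⁴e¹⁰/((4πε₀)⁵ℏ⁸) = 2.929 × 10¹³ Pa.
0.280 × 2.929 × 10¹³ Pa = 8.202 × 10¹² Pa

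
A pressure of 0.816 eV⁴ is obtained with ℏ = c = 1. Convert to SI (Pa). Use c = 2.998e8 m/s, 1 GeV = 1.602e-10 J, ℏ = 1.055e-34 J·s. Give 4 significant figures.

16.99 Pa

Pressure is [E]/[L]³ = [E]⁴/(ℏc)³.
1 GeV⁴ → 1/(ℏc)³ × (1 GeV in J)⁴ = 2.082e37 Pa.
Convert the energy scale: 0.816 eV⁴ = 8.16e-37 GeV⁴.
Result: 8.16e-37 × 2.082e37 = 16.99 Pa.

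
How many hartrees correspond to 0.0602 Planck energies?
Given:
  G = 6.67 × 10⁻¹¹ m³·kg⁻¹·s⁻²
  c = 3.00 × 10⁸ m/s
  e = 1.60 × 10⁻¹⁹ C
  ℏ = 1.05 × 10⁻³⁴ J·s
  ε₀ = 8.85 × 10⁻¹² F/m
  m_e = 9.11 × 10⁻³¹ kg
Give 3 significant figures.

2.69 × 10²⁵

Planck energy: E_P = √(ℏc⁵/G) = 1.96 × 10⁹ J
hartree: E_h = m_e e⁴/(4πε₀ℏ)² = 4.38 × 10⁻¹⁸ J
0.0602 × 1.96 × 10⁹ / 4.38 × 10⁻¹⁸ = 2.69 × 10²⁵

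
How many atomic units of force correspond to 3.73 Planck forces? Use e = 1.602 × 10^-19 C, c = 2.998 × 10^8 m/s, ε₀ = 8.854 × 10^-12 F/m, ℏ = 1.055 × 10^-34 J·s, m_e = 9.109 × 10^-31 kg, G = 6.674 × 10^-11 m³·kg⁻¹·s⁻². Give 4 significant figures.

Planck force: F_P = c⁴/G = 1.210 × 10^44 N
atomic unit of force: F_au = E_h/a₀ = m_e²e⁶/((4πε₀)³ℏ⁴) = 8.220 × 10^-8 N
3.73 × 1.210 × 10^44 / 8.220 × 10^-8 = 5.493 × 10^51

5.493 × 10^51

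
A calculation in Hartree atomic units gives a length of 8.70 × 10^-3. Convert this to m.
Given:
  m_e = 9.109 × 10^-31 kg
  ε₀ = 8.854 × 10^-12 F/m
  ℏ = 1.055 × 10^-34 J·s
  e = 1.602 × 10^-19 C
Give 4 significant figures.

4.609 × 10^-13 m

One Bohr radius: a₀ = 4πε₀ℏ²/(m_e e²) = 5.297 × 10^-11 m.
8.70 × 10^-3 × 5.297 × 10^-11 m = 4.609 × 10^-13 m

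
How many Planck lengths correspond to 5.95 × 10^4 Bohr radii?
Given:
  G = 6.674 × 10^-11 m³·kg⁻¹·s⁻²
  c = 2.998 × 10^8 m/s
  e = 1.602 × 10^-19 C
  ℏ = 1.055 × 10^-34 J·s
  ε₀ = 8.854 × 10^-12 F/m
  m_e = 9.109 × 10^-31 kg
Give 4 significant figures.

Bohr radius: a₀ = 4πε₀ℏ²/(m_e e²) = 5.297 × 10^-11 m
Planck length: ℓ_P = √(ℏG/c³) = 1.616 × 10^-35 m
5.95 × 10^4 × 5.297 × 10^-11 / 1.616 × 10^-35 = 1.950 × 10^29

1.950 × 10^29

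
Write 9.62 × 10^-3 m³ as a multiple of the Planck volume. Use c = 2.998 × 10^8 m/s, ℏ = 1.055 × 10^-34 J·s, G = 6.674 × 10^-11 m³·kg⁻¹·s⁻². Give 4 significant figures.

Planck volume: V_P = (ℏG/c³)^(3/2) = 4.224 × 10^-105 m³.
9.62 × 10^-3 / 4.224 × 10^-105 = 2.278 × 10^102

2.278 × 10^102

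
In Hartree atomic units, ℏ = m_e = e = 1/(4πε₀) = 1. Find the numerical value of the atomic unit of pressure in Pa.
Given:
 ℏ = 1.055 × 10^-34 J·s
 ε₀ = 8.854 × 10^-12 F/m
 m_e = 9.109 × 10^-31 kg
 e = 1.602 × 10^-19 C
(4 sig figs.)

From ℏ = m_e = e = 1/(4πε₀) = 1 the pressure scale is P_au = E_h/a₀³ = m_e⁴e¹⁰/((4πε₀)⁵ℏ⁸).
E_h = 4.354 × 10^-18 J
a₀ = 5.297 × 10^-11 m
E_h/a₀³ = 2.929 × 10^13 Pa

2.929 × 10^13 Pa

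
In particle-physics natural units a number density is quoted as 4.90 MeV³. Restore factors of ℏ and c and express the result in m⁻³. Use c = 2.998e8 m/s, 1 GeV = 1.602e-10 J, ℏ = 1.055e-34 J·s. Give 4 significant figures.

Number density is [L]⁻³ = [E]³/(ℏc)³.
1 GeV³ → 1/(ℏc)³ × (1 GeV in J)³ = 1.299e47 m⁻³.
Convert the energy scale: 4.90 MeV³ = 4.90e-9 GeV³.
Result: 4.90e-9 × 1.299e47 = 6.367e38 m⁻³.

6.367e38 m⁻³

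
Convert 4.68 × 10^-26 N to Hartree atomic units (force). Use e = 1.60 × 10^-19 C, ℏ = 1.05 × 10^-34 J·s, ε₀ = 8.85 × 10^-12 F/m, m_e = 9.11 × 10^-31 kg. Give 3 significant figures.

atomic unit of force: F_au = E_h/a₀ = m_e²e⁶/((4πε₀)³ℏ⁴) = 8.33 × 10^-8 N.
4.68 × 10^-26 / 8.33 × 10^-8 = 5.62 × 10^-19

5.62 × 10^-19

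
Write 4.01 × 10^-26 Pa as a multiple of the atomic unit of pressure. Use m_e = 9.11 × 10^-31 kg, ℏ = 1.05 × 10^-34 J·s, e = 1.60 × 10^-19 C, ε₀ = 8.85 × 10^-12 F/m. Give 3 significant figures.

atomic unit of pressure: P_au = E_h/a₀³ = m_e⁴e¹⁰/((4πε₀)⁵ℏ⁸) = 3.01 × 10^13 Pa.
4.01 × 10^-26 / 3.01 × 10^13 = 1.33 × 10^-39

1.33 × 10^-39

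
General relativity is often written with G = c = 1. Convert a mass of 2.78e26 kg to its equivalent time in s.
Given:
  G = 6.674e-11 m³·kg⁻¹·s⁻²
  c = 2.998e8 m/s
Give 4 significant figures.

Mass → time via G/c³.
2.78e26 kg × (G/c³) = 6.886e-10 s

6.886e-10 s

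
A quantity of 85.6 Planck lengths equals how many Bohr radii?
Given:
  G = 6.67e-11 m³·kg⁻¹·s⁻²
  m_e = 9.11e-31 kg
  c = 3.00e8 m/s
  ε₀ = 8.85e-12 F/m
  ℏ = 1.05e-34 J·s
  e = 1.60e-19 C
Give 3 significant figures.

Planck length: ℓ_P = √(ℏG/c³) = 1.61e-35 m
Bohr radius: a₀ = 4πε₀ℏ²/(m_e e²) = 5.26e-11 m
85.6 × 1.61e-35 / 5.26e-11 = 2.62e-23

2.62e-23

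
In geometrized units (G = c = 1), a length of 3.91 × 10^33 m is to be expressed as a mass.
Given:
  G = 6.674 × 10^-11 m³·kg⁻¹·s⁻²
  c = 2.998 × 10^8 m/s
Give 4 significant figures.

Length → mass via c²/G.
3.91 × 10^33 m × (c²/G) = 5.266 × 10^60 kg

5.266 × 10^60 kg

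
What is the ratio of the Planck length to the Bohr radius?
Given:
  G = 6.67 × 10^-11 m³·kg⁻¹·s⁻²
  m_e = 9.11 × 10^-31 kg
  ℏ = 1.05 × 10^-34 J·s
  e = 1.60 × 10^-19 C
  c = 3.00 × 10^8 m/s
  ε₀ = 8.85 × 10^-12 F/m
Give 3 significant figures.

Planck length: ℓ_P = √(ℏG/c³) = 1.61 × 10^-35 m
Bohr radius: a₀ = 4πε₀ℏ²/(m_e e²) = 5.26 × 10^-11 m
ratio = 1.61 × 10^-35 / 5.26 × 10^-11 = 3.06 × 10^-25

3.06 × 10^-25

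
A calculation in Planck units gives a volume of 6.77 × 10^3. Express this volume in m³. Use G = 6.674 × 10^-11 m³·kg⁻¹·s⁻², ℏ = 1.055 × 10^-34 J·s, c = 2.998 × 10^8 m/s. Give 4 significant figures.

2.860 × 10^-101 m³

One Planck volume: V_P = (ℏG/c³)^(3/2) = 4.224 × 10^-105 m³.
6.77 × 10^3 × 4.224 × 10^-105 m³ = 2.860 × 10^-101 m³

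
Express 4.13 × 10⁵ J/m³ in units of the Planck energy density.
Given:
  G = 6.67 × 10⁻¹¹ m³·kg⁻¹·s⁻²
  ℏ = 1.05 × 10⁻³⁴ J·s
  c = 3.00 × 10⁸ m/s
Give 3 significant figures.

Planck energy density: u_P = c⁷/(ℏG²) = 4.68 × 10¹¹³ J/m³.
4.13 × 10⁵ / 4.68 × 10¹¹³ = 8.82 × 10⁻¹⁰⁹

8.82 × 10⁻¹⁰⁹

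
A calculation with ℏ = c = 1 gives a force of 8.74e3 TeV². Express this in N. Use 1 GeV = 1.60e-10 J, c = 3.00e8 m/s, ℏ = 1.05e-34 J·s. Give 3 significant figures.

Force is [E]/[L] = [E]²/(ℏc); restore (ℏc)⁻¹.
1 GeV² → 1/(ℏc) × (1 GeV in J)² = 8.13e5 N.
Convert the energy scale: 8.74e3 TeV² = 8.74e9 GeV².
Result: 8.74e9 × 8.13e5 = 7.10e15 N.

7.10e15 N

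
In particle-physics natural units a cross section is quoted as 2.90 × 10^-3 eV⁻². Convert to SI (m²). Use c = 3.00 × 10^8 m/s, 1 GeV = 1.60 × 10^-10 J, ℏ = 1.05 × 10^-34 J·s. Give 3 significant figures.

Area is [L]² = [E]⁻²·(ℏc)²; restore (ℏc)².
1 GeV⁻² → (ℏc)² × (1 GeV in J)⁻² = 3.88 × 10^-32 m².
Convert the energy scale: 2.90 × 10^-3 eV⁻² = 2.90 × 10^15 GeV⁻².
Result: 2.90 × 10^15 × 3.88 × 10^-32 = 1.12 × 10^-16 m².

1.12 × 10^-16 m²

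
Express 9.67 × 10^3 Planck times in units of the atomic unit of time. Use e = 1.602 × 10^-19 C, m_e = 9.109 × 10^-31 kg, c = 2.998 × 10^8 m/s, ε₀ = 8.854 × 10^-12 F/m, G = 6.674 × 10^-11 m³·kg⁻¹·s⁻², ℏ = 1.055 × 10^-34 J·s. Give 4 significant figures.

2.152 × 10^-23

Planck time: t_P = √(ℏG/c⁵) = 5.392 × 10^-44 s
atomic unit of time: τ_au = (4πε₀)²ℏ³/(m_e e⁴) = 2.423 × 10^-17 s
9.67 × 10^3 × 5.392 × 10^-44 / 2.423 × 10^-17 = 2.152 × 10^-23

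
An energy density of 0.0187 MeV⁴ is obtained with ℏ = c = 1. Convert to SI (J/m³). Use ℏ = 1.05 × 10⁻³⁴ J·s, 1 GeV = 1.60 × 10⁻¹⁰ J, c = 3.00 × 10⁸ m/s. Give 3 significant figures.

3.92 × 10²³ J/m³

[E]/[L]³ = [E]⁴/(ℏc)³; restore (ℏc)⁻³.
1 GeV⁴ → 1/(ℏc)³ × (1 GeV in J)⁴ = 2.10 × 10³⁷ J/m³.
Convert the energy scale: 0.0187 MeV⁴ = 1.87 × 10⁻¹⁴ GeV⁴.
Result: 1.87 × 10⁻¹⁴ × 2.10 × 10³⁷ = 3.92 × 10²³ J/m³.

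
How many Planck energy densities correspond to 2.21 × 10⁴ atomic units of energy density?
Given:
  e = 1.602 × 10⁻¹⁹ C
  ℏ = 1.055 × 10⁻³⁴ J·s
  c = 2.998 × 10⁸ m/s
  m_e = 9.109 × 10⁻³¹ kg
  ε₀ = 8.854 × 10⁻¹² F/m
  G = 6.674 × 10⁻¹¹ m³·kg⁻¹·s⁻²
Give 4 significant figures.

1.397 × 10⁻⁹⁶

atomic unit of energy density: u_au = E_h/a₀³ = m_e⁴e¹⁰/((4πε₀)⁵ℏ⁸) = 2.929 × 10¹³ J/m³
Planck energy density: u_P = c⁷/(ℏG²) = 4.632 × 10¹¹³ J/m³
2.21 × 10⁴ × 2.929 × 10¹³ / 4.632 × 10¹¹³ = 1.397 × 10⁻⁹⁶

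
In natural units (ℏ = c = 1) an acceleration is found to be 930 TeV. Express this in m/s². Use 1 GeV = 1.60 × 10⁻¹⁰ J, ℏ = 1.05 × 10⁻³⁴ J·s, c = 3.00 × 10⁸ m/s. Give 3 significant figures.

Acceleration is [L]/[T]² = c·[E]/ℏ.
1 GeV → c/ℏ × (1 GeV in J) = 4.57 × 10³² m/s².
Convert the energy scale: 930 TeV = 9.30 × 10⁵ GeV.
Result: 9.30 × 10⁵ × 4.57 × 10³² = 4.25 × 10³⁸ m/s².

4.25 × 10³⁸ m/s²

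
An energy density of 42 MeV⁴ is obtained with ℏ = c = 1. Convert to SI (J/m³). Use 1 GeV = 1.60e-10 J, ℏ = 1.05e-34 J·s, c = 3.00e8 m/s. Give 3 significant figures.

8.81e26 J/m³

[E]/[L]³ = [E]⁴/(ℏc)³; restore (ℏc)⁻³.
1 GeV⁴ → 1/(ℏc)³ × (1 GeV in J)⁴ = 2.10e37 J/m³.
Convert the energy scale: 42 MeV⁴ = 4.20e-11 GeV⁴.
Result: 4.20e-11 × 2.10e37 = 8.81e26 J/m³.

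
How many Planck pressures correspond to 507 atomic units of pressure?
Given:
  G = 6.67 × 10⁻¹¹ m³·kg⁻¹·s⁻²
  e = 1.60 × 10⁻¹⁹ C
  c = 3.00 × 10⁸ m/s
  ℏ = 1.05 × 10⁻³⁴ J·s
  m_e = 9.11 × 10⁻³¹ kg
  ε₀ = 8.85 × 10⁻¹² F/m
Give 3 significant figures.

atomic unit of pressure: P_au = E_h/a₀³ = m_e⁴e¹⁰/((4πε₀)⁵ℏ⁸) = 3.01 × 10¹³ Pa
Planck pressure: p_P = c⁷/(ℏG²) = 4.68 × 10¹¹³ Pa
507 × 3.01 × 10¹³ / 4.68 × 10¹¹³ = 3.26 × 10⁻⁹⁸

3.26 × 10⁻⁹⁸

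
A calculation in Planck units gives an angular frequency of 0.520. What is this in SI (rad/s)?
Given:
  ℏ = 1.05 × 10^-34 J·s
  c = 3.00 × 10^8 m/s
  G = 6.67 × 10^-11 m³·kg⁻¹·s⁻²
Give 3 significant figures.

One Planck angular frequency: ω_P = √(c⁵/(ℏG)) = 1.86 × 10^43 rad/s.
0.520 × 1.86 × 10^43 rad/s = 9.69 × 10^42 rad/s

9.69 × 10^42 rad/s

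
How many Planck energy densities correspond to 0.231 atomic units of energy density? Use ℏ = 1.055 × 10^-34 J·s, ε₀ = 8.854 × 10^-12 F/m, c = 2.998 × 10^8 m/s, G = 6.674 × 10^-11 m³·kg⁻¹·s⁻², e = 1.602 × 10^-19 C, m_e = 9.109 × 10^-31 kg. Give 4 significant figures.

1.461 × 10^-101

atomic unit of energy density: u_au = E_h/a₀³ = m_e⁴e¹⁰/((4πε₀)⁵ℏ⁸) = 2.929 × 10^13 J/m³
Planck energy density: u_P = c⁷/(ℏG²) = 4.632 × 10^113 J/m³
0.231 × 2.929 × 10^13 / 4.632 × 10^113 = 1.461 × 10^-101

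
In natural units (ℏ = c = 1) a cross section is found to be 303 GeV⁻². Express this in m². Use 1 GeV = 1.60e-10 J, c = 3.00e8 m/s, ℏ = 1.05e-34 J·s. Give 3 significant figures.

1.17e-29 m²

Area is [L]² = [E]⁻²·(ℏc)²; restore (ℏc)².
1 GeV⁻² → (ℏc)² × (1 GeV in J)⁻² = 3.88e-32 m².
Result: 303 × 3.88e-32 = 1.17e-29 m².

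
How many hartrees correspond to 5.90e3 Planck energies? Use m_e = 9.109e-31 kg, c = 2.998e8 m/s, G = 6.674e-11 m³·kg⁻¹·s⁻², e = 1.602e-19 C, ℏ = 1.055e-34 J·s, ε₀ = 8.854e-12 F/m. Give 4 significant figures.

Planck energy: E_P = √(ℏc⁵/G) = 1.957e9 J
hartree: E_h = m_e e⁴/(4πε₀ℏ)² = 4.354e-18 J
5.90e3 × 1.957e9 / 4.354e-18 = 2.651e30

2.651e30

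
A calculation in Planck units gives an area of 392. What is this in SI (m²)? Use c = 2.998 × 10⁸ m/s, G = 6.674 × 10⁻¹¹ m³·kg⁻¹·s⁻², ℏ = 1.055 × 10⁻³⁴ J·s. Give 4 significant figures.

1.024 × 10⁻⁶⁷ m²

One Planck area: A_P = ℏG/c³ = 2.613 × 10⁻⁷⁰ m².
392 × 2.613 × 10⁻⁷⁰ m² = 1.024 × 10⁻⁶⁷ m²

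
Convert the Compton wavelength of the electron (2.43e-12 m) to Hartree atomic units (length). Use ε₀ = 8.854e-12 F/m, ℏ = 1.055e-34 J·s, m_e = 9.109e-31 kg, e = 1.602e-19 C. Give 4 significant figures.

0.04587

Bohr radius: a₀ = 4πε₀ℏ²/(m_e e²) = 5.297e-11 m.
2.43e-12 / 5.297e-11 = 0.04587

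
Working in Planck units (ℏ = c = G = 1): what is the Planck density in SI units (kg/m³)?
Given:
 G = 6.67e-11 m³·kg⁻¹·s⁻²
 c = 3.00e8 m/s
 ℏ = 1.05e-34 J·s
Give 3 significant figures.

5.20e96 kg/m³

Dimensional analysis gives ρ_P = c⁵/(ℏG²).
  = 2.43e42 / 4.67e-55
  = 5.20e96 kg/m³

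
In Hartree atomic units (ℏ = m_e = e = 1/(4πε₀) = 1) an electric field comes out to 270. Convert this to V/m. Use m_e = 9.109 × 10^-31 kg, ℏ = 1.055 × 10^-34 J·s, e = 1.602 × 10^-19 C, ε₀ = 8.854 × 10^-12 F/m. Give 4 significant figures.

One atomic unit of electric field: E_au = E_h/(e a₀) = m_e²e⁵/((4πε₀)³ℏ⁴) = 5.131 × 10^11 V/m.
270 × 5.131 × 10^11 V/m = 1.385 × 10^14 V/m

1.385 × 10^14 V/m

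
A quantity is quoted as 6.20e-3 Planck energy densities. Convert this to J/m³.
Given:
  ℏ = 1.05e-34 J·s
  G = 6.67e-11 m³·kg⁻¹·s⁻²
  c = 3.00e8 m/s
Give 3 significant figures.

2.90e111 J/m³

One Planck energy density: u_P = c⁷/(ℏG²) = 4.68e113 J/m³.
6.20e-3 × 4.68e113 J/m³ = 2.90e111 J/m³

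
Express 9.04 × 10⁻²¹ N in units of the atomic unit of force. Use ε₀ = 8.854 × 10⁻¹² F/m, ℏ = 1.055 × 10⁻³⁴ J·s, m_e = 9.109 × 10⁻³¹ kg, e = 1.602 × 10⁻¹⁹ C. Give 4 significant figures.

1.100 × 10⁻¹³

atomic unit of force: F_au = E_h/a₀ = m_e²e⁶/((4πε₀)³ℏ⁴) = 8.220 × 10⁻⁸ N.
9.04 × 10⁻²¹ / 8.220 × 10⁻⁸ = 1.100 × 10⁻¹³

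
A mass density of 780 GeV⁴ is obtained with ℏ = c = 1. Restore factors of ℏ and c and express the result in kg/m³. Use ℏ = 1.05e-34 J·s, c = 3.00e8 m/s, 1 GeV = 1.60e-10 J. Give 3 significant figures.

1.82e23 kg/m³

Mass density is [E]/(c²[L]³) = [E]⁴/(ℏ³c⁵).
1 GeV⁴ → 1/(ℏ³c⁵) × (1 GeV in J)⁴ = 2.33e20 kg/m³.
Result: 780 × 2.33e20 = 1.82e23 kg/m³.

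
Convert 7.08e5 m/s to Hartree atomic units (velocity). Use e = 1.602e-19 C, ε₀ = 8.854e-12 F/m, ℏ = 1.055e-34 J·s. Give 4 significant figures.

0.3238

atomic unit of velocity: v_au = e²/(4πε₀ℏ) = 2.186e6 m/s.
7.08e5 / 2.186e6 = 0.3238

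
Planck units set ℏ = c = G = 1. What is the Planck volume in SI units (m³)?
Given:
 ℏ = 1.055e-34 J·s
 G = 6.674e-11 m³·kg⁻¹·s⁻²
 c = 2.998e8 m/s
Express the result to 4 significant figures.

The unique combination of the constants set to 1 with dimensions of volume is V_P = (ℏG/c³)^(3/2).
  = √(1.784e-209)
  = 4.224e-105 m³

4.224e-105 m³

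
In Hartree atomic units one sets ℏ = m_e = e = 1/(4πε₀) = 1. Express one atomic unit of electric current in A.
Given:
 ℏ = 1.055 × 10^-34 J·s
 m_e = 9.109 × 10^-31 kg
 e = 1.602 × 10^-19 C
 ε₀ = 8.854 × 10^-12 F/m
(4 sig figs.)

I_au = e E_h/ℏ = m_e e⁵/((4πε₀)²ℏ³)
E_h = 4.354 × 10^-18 J
e·E_h/ℏ = 6.612 × 10^-3 A

6.612 × 10^-3 A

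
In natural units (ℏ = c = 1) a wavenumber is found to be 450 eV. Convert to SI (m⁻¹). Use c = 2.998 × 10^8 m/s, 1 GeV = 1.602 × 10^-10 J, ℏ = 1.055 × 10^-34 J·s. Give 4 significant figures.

2.279 × 10^9 m⁻¹

Inverse length is [E]/(ℏc).
1 GeV → 1/(ℏc) × (1 GeV in J) = 5.065 × 10^15 m⁻¹.
Convert the energy scale: 450 eV = 4.50 × 10^-7 GeV.
Result: 4.50 × 10^-7 × 5.065 × 10^15 = 2.279 × 10^9 m⁻¹.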